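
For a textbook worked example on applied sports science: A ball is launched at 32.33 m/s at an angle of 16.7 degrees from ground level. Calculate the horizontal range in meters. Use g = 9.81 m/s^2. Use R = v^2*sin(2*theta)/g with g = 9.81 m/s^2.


R = v^2 * sin(2*theta) / g
Convert angle to radians: theta = 16.7 deg = 0.2915 rad
sin(2*theta) = sin(0.5829) = 0.5505
R = 32.33^2 * 0.5505 / 9.81
R = 1045.2289 * 0.5505 / 9.81 = 58.6522 m

58.6522 m


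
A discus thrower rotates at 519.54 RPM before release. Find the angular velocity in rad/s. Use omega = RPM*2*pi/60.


omega = RPM * 2 * pi / 60
omega = 519.54 * 2 * 3.14159 / 60
omega = 3264.3661 / 60 = 54.4061 rad/s

54.4061 rad/s


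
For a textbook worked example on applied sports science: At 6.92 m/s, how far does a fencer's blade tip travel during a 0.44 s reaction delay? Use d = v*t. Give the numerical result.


d = v * t
d = 6.92 * 0.44
d = 3.0448 m

3.0448 m


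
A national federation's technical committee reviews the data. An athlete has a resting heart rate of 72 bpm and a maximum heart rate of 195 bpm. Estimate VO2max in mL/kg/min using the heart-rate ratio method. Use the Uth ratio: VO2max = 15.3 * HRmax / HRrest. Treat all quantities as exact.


VO2max = 15.3 * HRmax / HRrest
VO2max = 15.3 * 195 / 72
VO2max = 2983.5 / 72 = 41.4375 mL/kg/min

41.4375 mL/kg/min


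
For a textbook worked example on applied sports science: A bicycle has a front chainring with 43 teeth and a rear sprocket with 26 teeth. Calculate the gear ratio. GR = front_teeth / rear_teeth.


GR = front_teeth / rear_teeth
GR = 43 / 26
GR = 1.6538

1.6538


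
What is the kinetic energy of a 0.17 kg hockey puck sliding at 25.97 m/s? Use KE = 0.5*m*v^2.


KE = 0.5 * m * v^2
KE = 0.5 * 0.17 * 25.97^2
KE = 0.5 * 0.17 * 674.4409 = 57.3275 J

57.3275 J


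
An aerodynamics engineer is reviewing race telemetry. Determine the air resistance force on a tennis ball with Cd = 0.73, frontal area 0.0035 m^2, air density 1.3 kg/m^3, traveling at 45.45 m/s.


Fd = 0.5 * Cd * rho * A * v^2
Fd = 0.5 * 0.73 * 1.3 * 0.0035 * 45.45^2
v^2 = 2065.7025
Fd = 0.5 * 0.73 * 1.3 * 0.0035 * 2065.7025 = 3.4306 N

3.4306 N


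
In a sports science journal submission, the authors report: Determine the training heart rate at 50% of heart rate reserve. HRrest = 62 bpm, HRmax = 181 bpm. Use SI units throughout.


Target = HRrest + pct*(HRmax - HRrest)
Heart rate reserve = HRmax - HRrest = 181 - 62 = 119 bpm
Fraction = 50% = 0.5
Target = 62 + 0.5 * 119
Target = 62 + 59.5 = 121.5 bpm

121.5 bpm


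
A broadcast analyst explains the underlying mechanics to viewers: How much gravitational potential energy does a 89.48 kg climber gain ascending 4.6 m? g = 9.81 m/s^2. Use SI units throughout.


PE = m * g * h
PE = 89.48 * 9.81 * 4.6
PE = 877.7988 * 4.6 = 4037.8745 J

4037.8745 J


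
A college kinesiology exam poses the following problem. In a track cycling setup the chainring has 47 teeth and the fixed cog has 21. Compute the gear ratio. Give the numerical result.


GR = front_teeth / rear_teeth
GR = 47 / 21
GR = 2.2381

2.2381


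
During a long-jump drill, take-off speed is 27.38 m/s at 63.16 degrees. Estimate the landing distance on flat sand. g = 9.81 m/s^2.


R = v^2 * sin(2*theta) / g
Convert angle to radians: theta = 63.16 deg = 1.1023 rad
sin(2*theta) = sin(2.2047) = 0.8057
R = 27.38^2 * 0.8057 / 9.81
R = 749.6644 * 0.8057 / 9.81 = 61.5719 m

61.5719 m


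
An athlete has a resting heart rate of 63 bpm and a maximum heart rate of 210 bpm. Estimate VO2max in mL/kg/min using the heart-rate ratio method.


VO2max = 15.3 * HRmax / HRrest
VO2max = 15.3 * 210 / 63
VO2max = 3213 / 63 = 51 mL/kg/min

51 mL/kg/min


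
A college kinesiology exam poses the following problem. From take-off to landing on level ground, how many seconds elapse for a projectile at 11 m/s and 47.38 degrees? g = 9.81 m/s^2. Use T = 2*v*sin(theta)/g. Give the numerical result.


T = 2*v*sin(theta)/g
sin(theta) = sin(47.38 deg) = 0.7359
T = 2*11*0.7359 / 9.81
T = 16.1889 / 9.81 = 1.6502 s

1.6502 s


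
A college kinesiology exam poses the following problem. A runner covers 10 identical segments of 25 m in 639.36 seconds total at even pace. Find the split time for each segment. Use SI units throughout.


Split time = total_time / n_laps = 639.36 / 10
Split time = 63.936 s per lap

63.936 s


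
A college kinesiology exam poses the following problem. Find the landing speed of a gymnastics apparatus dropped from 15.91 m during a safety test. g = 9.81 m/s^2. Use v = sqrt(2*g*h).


v = sqrt(2 * g * h)
v = sqrt(2 * 9.81 * 15.91)
v = sqrt(312.1542) = 17.6679 m/s

17.6679 m/s


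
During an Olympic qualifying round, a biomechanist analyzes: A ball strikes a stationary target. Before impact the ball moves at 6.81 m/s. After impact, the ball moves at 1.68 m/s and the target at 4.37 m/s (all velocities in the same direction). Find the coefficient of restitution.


e = (v2_after - v1_after) / (v1_before - v2_before)
Numerator = 4.37 - 1.68 = 2.69
Denominator = 6.81 - 0 = 6.81
e = 2.69 / 6.81 = 0.395

0.395


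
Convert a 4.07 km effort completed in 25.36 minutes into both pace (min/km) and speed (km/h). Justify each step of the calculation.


Pace = time / distance = 25.36 min / 4.07 km = 6.231 min/km
Speed = distance / time_in_hours = 4.07 / 0.4227 hr
Speed = 9.6293 km/h

6.231 min/km, 9.6293 km/h


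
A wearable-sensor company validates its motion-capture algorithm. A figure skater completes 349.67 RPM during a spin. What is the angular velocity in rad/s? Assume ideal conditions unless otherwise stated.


omega = RPM * 2 * pi / 60
omega = 349.67 * 2 * 3.14159 / 60
omega = 2197.0414 / 60 = 36.6174 rad/s

36.6174 rad/s


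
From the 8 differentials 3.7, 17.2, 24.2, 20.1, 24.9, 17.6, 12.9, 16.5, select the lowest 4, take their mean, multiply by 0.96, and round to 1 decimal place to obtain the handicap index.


All differentials: 3.7, 17.2, 24.2, 20.1, 24.9, 17.6, 12.9, 16.5
Sorted: 3.7, 12.9, 16.5, 17.2, 17.6, 20.1, 24.2, 24.9
Best 4: 3.7, 12.9, 16.5, 17.2
Average of best = 50.3 / 4 = 12.575
Raw index = 12.575 * 0.96 = 12.072
Handicap index = round(12.072, 1) = 12.1

12.1


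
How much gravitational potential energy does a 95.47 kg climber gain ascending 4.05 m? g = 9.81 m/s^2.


PE = m * g * h
PE = 95.47 * 9.81 * 4.05
PE = 936.5607 * 4.05 = 3793.0708 J

3793.0708 J


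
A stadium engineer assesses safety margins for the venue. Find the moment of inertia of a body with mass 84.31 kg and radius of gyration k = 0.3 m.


I = m * k^2
I = 84.31 * 0.3^2
I = 84.31 * 0.09 = 7.5879 kg*m^2

7.5879 kg*m^2


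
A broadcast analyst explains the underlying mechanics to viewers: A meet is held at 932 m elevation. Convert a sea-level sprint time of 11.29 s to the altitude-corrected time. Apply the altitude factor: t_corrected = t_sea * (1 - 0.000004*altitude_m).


Correction factor = 1 - 0.000004 * 932 = 0.996272
t_corrected = t_sea * factor = 11.29 * 0.996272
t_corrected = 11.2479 s

11.2479 s


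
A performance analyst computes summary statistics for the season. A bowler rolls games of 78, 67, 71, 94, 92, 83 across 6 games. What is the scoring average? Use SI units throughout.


Average = sum / n
Sum = 485
Average = 485 / 6 = 80.8333

80.8333


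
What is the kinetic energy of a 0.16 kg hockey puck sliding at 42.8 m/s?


KE = 0.5 * m * v^2
KE = 0.5 * 0.16 * 42.8^2
KE = 0.5 * 0.16 * 1831.84 = 146.5472 J

146.5472 J


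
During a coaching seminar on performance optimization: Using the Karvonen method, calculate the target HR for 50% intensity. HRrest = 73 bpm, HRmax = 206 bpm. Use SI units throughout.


Target = HRrest + pct*(HRmax - HRrest)
Heart rate reserve = HRmax - HRrest = 206 - 73 = 133 bpm
Fraction = 50% = 0.5
Target = 73 + 0.5 * 133
Target = 73 + 66.5 = 139.5 bpm

139.5 bpm


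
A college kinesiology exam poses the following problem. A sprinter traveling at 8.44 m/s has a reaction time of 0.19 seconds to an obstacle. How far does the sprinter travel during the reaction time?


d = v * t
d = 8.44 * 0.19
d = 1.6036 m

1.6036 m


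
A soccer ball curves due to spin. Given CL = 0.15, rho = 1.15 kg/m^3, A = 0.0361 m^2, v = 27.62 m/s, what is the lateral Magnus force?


FM = 0.5 * CL * rho * A * v^2
FM = 0.5 * 0.15 * 1.15 * 0.0361 * 27.62^2
v^2 = 762.8644
FM = 0.5 * 0.15 * 1.15 * 0.0361 * 762.8644 = 2.3753 N

2.3753 N


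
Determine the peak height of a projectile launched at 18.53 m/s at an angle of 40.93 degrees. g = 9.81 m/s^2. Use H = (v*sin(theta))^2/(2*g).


H = (v*sin(theta))^2 / (2*g)
vy = v*sin(theta) = 18.53 * sin(40.93 deg) = 12.1397 m/s
H = vy^2 / (2*g) = 147.3718 / (2*9.81)
H = 147.3718 / 19.62 = 7.5113 m

7.5113 m


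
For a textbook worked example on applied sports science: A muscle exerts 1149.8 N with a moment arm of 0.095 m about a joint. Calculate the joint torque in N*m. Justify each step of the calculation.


tau = F * d
tau = 1149.8 * 0.095
tau = 109.231 N*m

109.231 N*m


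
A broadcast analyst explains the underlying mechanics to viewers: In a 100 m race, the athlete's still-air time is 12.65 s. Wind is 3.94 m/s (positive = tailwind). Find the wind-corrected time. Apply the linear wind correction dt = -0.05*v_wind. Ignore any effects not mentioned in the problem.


dt = -0.05 * v_wind = -0.05 * 3.94 = -0.197 s
t_corrected = t_still + dt = 12.65 + (-0.197)
t_corrected = 12.453 s

12.453 s


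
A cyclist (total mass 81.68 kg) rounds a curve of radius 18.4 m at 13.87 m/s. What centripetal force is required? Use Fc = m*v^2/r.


Fc = m * v^2 / r
v^2 = 13.87^2 = 192.3769
Fc = 81.68 * 192.3769 / 18.4
Fc = 15713.3452 / 18.4 = 853.9862 N

853.9862 N


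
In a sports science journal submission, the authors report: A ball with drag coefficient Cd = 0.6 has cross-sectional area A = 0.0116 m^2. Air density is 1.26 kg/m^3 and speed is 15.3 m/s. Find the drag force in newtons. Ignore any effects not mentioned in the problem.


Fd = 0.5 * Cd * rho * A * v^2
Fd = 0.5 * 0.6 * 1.26 * 0.0116 * 15.3^2
v^2 = 234.09
Fd = 0.5 * 0.6 * 1.26 * 0.0116 * 234.09 = 1.0264 N

1.0264 N


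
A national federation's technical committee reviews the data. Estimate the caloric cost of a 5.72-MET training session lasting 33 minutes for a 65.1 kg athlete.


kcal = MET * mass * time_hr
Convert time: 33 min = 0.55 hr
kcal = 5.72 * 65.1 * 0.55
kcal = 204.8046 kcal

204.8046 kcal


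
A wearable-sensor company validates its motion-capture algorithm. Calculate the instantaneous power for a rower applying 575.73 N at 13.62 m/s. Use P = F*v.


P = F * v
P = 575.73 * 13.62
P = 7841.4426 W

7841.4426 W


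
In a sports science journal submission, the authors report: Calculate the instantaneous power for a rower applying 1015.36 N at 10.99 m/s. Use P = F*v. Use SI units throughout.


P = F * v
P = 1015.36 * 10.99
P = 11158.8064 W

11158.8064 W


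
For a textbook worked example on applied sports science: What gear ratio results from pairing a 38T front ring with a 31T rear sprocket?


GR = front_teeth / rear_teeth
GR = 38 / 31
GR = 1.2258

1.2258


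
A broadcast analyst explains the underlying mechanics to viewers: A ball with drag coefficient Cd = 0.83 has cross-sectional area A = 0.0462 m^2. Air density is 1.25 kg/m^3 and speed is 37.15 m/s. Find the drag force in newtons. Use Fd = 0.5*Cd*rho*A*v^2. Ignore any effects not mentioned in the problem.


Fd = 0.5 * Cd * rho * A * v^2
Fd = 0.5 * 0.83 * 1.25 * 0.0462 * 37.15^2
v^2 = 1380.1225
Fd = 0.5 * 0.83 * 1.25 * 0.0462 * 1380.1225 = 33.0764 N

33.0764 N


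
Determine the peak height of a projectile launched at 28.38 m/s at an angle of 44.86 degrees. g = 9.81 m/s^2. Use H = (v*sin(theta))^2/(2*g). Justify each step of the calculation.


H = (v*sin(theta))^2 / (2*g)
vy = v*sin(theta) = 28.38 * sin(44.86 deg) = 20.0186 m/s
H = vy^2 / (2*g) = 400.7442 / (2*9.81)
H = 400.7442 / 19.62 = 20.4253 m

20.4253 m


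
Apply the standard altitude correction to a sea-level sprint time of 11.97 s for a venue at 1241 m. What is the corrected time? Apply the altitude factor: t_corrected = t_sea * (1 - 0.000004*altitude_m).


Correction factor = 1 - 0.000004 * 1241 = 0.995036
t_corrected = t_sea * factor = 11.97 * 0.995036
t_corrected = 11.9106 s

11.9106 s


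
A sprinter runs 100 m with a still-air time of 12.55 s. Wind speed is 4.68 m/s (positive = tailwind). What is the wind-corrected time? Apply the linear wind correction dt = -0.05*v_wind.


dt = -0.05 * v_wind = -0.05 * 4.68 = -0.234 s
t_corrected = t_still + dt = 12.55 + (-0.234)
t_corrected = 12.316 s

12.316 s


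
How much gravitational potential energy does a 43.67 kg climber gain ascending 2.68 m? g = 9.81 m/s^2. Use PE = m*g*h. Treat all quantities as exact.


PE = m * g * h
PE = 43.67 * 9.81 * 2.68
PE = 428.4027 * 2.68 = 1148.1192 J

1148.1192 J


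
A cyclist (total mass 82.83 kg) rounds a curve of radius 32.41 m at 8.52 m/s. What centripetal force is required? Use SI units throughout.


Fc = m * v^2 / r
v^2 = 8.52^2 = 72.5904
Fc = 82.83 * 72.5904 / 32.41
Fc = 6012.6628 / 32.41 = 185.5188 N

185.5188 N


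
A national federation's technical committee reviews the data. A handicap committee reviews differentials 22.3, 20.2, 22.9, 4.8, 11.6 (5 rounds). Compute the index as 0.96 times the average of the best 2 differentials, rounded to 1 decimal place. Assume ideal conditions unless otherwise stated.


All differentials: 22.3, 20.2, 22.9, 4.8, 11.6
Sorted: 4.8, 11.6, 20.2, 22.3, 22.9
Best 2: 4.8, 11.6
Average of best = 16.4 / 2 = 8.2
Raw index = 8.2 * 0.96 = 7.872
Handicap index = round(7.872, 1) = 7.9

7.9


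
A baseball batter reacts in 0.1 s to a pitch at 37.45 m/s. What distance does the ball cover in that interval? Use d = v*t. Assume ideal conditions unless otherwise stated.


d = v * t
d = 37.45 * 0.1
d = 3.745 m

3.745 m


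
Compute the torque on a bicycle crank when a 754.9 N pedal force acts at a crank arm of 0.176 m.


tau = F * d
tau = 754.9 * 0.176
tau = 132.8624 N*m

132.8624 N*m


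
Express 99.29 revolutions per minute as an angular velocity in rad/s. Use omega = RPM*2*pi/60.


omega = RPM * 2 * pi / 60
omega = 99.29 * 2 * 3.14159 / 60
omega = 623.8575 / 60 = 10.3976 rad/s

10.3976 rad/s


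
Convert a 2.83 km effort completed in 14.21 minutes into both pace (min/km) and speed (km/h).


Pace = time / distance = 14.21 min / 2.83 km = 5.0212 min/km
Speed = distance / time_in_hours = 2.83 / 0.2368 hr
Speed = 11.9493 km/h

5.0212 min/km, 11.9493 km/h


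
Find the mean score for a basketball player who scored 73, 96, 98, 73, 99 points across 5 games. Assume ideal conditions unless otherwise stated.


Average = sum / n
Sum = 439
Average = 439 / 5 = 87.8

87.8


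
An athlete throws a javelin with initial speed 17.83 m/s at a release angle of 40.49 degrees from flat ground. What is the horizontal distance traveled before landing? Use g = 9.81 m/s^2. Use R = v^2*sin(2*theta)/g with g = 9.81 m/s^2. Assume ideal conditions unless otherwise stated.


R = v^2 * sin(2*theta) / g
Convert angle to radians: theta = 40.49 deg = 0.7067 rad
sin(2*theta) = sin(1.4134) = 0.9876
R = 17.83^2 * 0.9876 / 9.81
R = 317.9089 * 0.9876 / 9.81 = 32.0059 m

32.0059 m


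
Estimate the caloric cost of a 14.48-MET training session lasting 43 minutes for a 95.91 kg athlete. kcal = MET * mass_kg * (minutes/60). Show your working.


kcal = MET * mass * time_hr
Convert time: 43 min = 0.7167 hr
kcal = 14.48 * 95.91 * 0.7167
kcal = 995.29 kcal

995.29 kcal


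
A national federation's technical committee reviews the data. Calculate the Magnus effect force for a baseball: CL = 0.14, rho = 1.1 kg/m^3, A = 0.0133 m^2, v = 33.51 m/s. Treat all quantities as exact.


FM = 0.5 * CL * rho * A * v^2
FM = 0.5 * 0.14 * 1.1 * 0.0133 * 33.51^2
v^2 = 1122.9201
FM = 0.5 * 0.14 * 1.1 * 0.0133 * 1122.9201 = 1.15 N

1.15 N


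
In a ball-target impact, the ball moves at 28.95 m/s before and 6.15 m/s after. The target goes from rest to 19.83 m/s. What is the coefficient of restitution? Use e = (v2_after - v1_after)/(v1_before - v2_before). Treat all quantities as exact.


e = (v2_after - v1_after) / (v1_before - v2_before)
Numerator = 19.83 - 6.15 = 13.68
Denominator = 28.95 - 0 = 28.95
e = 13.68 / 28.95 = 0.4725

0.4725


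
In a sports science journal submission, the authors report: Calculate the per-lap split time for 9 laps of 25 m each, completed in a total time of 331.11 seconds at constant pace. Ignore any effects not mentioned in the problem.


Split time = total_time / n_laps = 331.11 / 9
Split time = 36.79 s per lap

36.79 s


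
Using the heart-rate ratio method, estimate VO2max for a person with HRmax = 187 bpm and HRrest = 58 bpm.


VO2max = 15.3 * HRmax / HRrest
VO2max = 15.3 * 187 / 58
VO2max = 2861.1 / 58 = 49.3293 mL/kg/min

49.3293 mL/kg/min


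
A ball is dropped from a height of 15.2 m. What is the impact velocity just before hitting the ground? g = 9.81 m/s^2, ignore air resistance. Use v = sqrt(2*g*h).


v = sqrt(2 * g * h)
v = sqrt(2 * 9.81 * 15.2)
v = sqrt(298.224) = 17.2692 m/s

17.2692 m/s


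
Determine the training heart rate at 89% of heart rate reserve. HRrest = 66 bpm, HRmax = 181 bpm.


Target = HRrest + pct*(HRmax - HRrest)
Heart rate reserve = HRmax - HRrest = 181 - 66 = 115 bpm
Fraction = 89% = 0.89
Target = 66 + 0.89 * 115
Target = 66 + 102.35 = 168.35 bpm

168.35 bpm


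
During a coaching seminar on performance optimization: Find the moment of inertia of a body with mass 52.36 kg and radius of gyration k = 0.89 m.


I = m * k^2
I = 52.36 * 0.89^2
I = 52.36 * 0.7921 = 41.4744 kg*m^2

41.4744 kg*m^2


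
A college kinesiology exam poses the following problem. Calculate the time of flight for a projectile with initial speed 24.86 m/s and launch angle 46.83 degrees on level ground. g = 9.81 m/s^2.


T = 2*v*sin(theta)/g
sin(theta) = sin(46.83 deg) = 0.7293
T = 2*24.86*0.7293 / 9.81
T = 36.2621 / 9.81 = 3.6964 s

3.6964 s


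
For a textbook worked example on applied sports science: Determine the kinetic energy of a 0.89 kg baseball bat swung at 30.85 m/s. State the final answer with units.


KE = 0.5 * m * v^2
KE = 0.5 * 0.89 * 30.85^2
KE = 0.5 * 0.89 * 951.7225 = 423.5165 J

423.5165 J


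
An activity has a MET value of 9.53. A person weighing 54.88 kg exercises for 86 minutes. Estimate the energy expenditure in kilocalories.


kcal = MET * mass * time_hr
Convert time: 86 min = 1.4333 hr
kcal = 9.53 * 54.88 * 1.4333
kcal = 749.6425 kcal

749.6425 kcal


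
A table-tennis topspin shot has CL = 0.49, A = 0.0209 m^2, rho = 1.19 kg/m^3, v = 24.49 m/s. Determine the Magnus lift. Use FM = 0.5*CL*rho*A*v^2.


FM = 0.5 * CL * rho * A * v^2
FM = 0.5 * 0.49 * 1.19 * 0.0209 * 24.49^2
v^2 = 599.7601
FM = 0.5 * 0.49 * 1.19 * 0.0209 * 599.7601 = 3.6546 N

3.6546 N


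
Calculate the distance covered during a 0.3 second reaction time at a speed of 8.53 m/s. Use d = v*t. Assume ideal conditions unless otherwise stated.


d = v * t
d = 8.53 * 0.3
d = 2.559 m

2.559 m


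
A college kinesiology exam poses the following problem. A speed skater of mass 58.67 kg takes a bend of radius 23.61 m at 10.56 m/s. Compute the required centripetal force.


Fc = m * v^2 / r
v^2 = 10.56^2 = 111.5136
Fc = 58.67 * 111.5136 / 23.61
Fc = 6542.5029 / 23.61 = 277.1073 N

277.1073 N


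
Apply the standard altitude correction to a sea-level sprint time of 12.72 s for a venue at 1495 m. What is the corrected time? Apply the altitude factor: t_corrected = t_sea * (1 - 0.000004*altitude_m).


Correction factor = 1 - 0.000004 * 1495 = 0.99402
t_corrected = t_sea * factor = 12.72 * 0.99402
t_corrected = 12.6439 s

12.6439 s


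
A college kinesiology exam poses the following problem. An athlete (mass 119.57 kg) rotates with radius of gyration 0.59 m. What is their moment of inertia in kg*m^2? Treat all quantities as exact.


I = m * k^2
I = 119.57 * 0.59^2
I = 119.57 * 0.3481 = 41.6223 kg*m^2

41.6223 kg*m^2


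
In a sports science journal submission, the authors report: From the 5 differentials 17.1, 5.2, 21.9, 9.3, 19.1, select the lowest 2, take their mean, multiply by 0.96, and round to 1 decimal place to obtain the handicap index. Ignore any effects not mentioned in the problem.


All differentials: 17.1, 5.2, 21.9, 9.3, 19.1
Sorted: 5.2, 9.3, 17.1, 19.1, 21.9
Best 2: 5.2, 9.3
Average of best = 14.5 / 2 = 7.25
Raw index = 7.25 * 0.96 = 6.96
Handicap index = round(6.96, 1) = 7.0

7.0


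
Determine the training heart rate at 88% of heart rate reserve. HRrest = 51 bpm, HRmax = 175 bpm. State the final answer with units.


Target = HRrest + pct*(HRmax - HRrest)
Heart rate reserve = HRmax - HRrest = 175 - 51 = 124 bpm
Fraction = 88% = 0.88
Target = 51 + 0.88 * 124
Target = 51 + 109.12 = 160.12 bpm

160.12 bpm


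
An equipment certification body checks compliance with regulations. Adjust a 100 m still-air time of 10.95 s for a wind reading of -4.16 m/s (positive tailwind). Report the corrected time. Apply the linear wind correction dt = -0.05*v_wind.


dt = -0.05 * v_wind = -0.05 * -4.16 = 0.208 s
t_corrected = t_still + dt = 10.95 + (0.208)
t_corrected = 11.158 s

11.158 s


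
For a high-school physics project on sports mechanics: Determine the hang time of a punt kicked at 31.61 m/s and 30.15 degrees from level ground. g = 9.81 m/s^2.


T = 2*v*sin(theta)/g
sin(theta) = sin(30.15 deg) = 0.5023
T = 2*31.61*0.5023 / 9.81
T = 31.7532 / 9.81 = 3.2368 s

3.2368 s


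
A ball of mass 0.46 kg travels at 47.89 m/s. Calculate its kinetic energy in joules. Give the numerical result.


KE = 0.5 * m * v^2
KE = 0.5 * 0.46 * 47.89^2
KE = 0.5 * 0.46 * 2293.4521 = 527.494 J

527.494 J


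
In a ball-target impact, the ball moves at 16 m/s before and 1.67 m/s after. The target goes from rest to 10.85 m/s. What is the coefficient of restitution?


e = (v2_after - v1_after) / (v1_before - v2_before)
Numerator = 10.85 - 1.67 = 9.18
Denominator = 16 - 0 = 16
e = 9.18 / 16 = 0.5737

0.5737


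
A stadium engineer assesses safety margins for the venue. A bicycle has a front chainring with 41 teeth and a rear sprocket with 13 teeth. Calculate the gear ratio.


GR = front_teeth / rear_teeth
GR = 41 / 13
GR = 3.1538

3.1538


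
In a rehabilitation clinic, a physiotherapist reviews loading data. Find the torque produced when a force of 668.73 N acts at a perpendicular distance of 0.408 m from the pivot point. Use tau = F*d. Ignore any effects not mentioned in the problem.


tau = F * d
tau = 668.73 * 0.408
tau = 272.8418 N*m

272.8418 N*m


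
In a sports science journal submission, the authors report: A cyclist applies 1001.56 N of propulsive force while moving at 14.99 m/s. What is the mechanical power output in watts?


P = F * v
P = 1001.56 * 14.99
P = 15013.3844 W

15013.3844 W


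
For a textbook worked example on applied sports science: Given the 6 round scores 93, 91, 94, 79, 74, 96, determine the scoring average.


Average = sum / n
Sum = 527
Average = 527 / 6 = 87.8333

87.8333


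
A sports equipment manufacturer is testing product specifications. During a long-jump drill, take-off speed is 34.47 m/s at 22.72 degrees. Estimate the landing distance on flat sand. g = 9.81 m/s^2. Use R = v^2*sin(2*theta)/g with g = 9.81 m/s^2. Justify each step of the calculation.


R = v^2 * sin(2*theta) / g
Convert angle to radians: theta = 22.72 deg = 0.3965 rad
sin(2*theta) = sin(0.7931) = 0.7125
R = 34.47^2 * 0.7125 / 9.81
R = 1188.1809 * 0.7125 / 9.81 = 86.2995 m

86.2995 m


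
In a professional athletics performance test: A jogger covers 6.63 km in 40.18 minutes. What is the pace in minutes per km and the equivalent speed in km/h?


Pace = time / distance = 40.18 min / 6.63 km = 6.0603 min/km
Speed = distance / time_in_hours = 6.63 / 0.6697 hr
Speed = 9.9004 km/h

6.0603 min/km, 9.9004 km/h


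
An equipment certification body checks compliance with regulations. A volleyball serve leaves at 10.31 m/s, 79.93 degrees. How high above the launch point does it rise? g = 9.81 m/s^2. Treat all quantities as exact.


H = (v*sin(theta))^2 / (2*g)
vy = v*sin(theta) = 10.31 * sin(79.93 deg) = 10.1512 m/s
H = vy^2 / (2*g) = 103.0463 / (2*9.81)
H = 103.0463 / 19.62 = 5.2521 m

5.2521 m


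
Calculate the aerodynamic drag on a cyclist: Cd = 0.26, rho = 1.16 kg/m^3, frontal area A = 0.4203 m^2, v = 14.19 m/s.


Fd = 0.5 * Cd * rho * A * v^2
Fd = 0.5 * 0.26 * 1.16 * 0.4203 * 14.19^2
v^2 = 201.3561
Fd = 0.5 * 0.26 * 1.16 * 0.4203 * 201.3561 = 12.7622 N

12.7622 N


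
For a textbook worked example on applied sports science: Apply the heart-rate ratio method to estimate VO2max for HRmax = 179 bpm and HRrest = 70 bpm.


VO2max = 15.3 * HRmax / HRrest
VO2max = 15.3 * 179 / 70
VO2max = 2738.7 / 70 = 39.1243 mL/kg/min

39.1243 mL/kg/min


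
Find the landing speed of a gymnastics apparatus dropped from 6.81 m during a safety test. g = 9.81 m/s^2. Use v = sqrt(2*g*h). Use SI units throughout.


v = sqrt(2 * g * h)
v = sqrt(2 * 9.81 * 6.81)
v = sqrt(133.6122) = 11.5591 m/s

11.5591 m/s


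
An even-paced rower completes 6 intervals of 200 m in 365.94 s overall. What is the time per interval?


Split time = total_time / n_laps = 365.94 / 6
Split time = 60.99 s per lap

60.99 s


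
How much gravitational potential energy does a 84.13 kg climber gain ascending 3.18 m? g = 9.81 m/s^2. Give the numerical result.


PE = m * g * h
PE = 84.13 * 9.81 * 3.18
PE = 825.3153 * 3.18 = 2624.5027 J

2624.5027 J


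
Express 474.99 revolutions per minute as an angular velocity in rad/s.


omega = RPM * 2 * pi / 60
omega = 474.99 * 2 * 3.14159 / 60
omega = 2984.4502 / 60 = 49.7408 rad/s

49.7408 rad/s


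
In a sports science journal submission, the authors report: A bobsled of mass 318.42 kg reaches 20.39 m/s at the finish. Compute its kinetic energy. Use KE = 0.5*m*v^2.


KE = 0.5 * m * v^2
KE = 0.5 * 318.42 * 20.39^2
KE = 0.5 * 318.42 * 415.7521 = 66191.8918 J

66191.8918 J


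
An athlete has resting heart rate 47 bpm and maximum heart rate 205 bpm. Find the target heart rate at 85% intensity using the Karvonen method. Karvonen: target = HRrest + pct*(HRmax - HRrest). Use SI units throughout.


Target = HRrest + pct*(HRmax - HRrest)
Heart rate reserve = HRmax - HRrest = 205 - 47 = 158 bpm
Fraction = 85% = 0.85
Target = 47 + 0.85 * 158
Target = 47 + 134.3 = 181.3 bpm

181.3 bpm


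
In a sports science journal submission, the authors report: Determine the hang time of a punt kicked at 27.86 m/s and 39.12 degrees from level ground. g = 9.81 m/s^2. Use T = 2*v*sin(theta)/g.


T = 2*v*sin(theta)/g
sin(theta) = sin(39.12 deg) = 0.6309
T = 2*27.86*0.6309 / 9.81
T = 35.1563 / 9.81 = 3.5837 s

3.5837 s


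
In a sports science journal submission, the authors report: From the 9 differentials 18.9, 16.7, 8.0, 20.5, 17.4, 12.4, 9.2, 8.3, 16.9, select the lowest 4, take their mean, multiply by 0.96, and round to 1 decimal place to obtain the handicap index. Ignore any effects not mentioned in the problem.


All differentials: 18.9, 16.7, 8.0, 20.5, 17.4, 12.4, 9.2, 8.3, 16.9
Sorted: 8.0, 8.3, 9.2, 12.4, 16.7, 16.9, 17.4, 18.9, 20.5
Best 4: 8.0, 8.3, 9.2, 12.4
Average of best = 37.9 / 4 = 9.475
Raw index = 9.475 * 0.96 = 9.096
Handicap index = round(9.096, 1) = 9.1

9.1


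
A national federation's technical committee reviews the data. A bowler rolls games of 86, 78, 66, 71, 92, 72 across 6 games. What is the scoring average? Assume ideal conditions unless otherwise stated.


Average = sum / n
Sum = 465
Average = 465 / 6 = 77.5

77.5


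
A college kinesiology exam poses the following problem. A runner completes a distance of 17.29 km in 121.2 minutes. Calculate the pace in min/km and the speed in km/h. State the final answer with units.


Pace = time / distance = 121.2 min / 17.29 km = 7.0098 min/km
Speed = distance / time_in_hours = 17.29 / 2.02 hr
Speed = 8.5594 km/h

7.0098 min/km, 8.5594 km/h


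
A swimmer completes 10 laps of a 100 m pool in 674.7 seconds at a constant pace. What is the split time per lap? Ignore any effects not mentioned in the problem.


Split time = total_time / n_laps = 674.7 / 10
Split time = 67.47 s per lap

67.47 s


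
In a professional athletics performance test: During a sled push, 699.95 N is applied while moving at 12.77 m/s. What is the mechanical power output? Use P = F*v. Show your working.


P = F * v
P = 699.95 * 12.77
P = 8938.3615 W

8938.3615 W


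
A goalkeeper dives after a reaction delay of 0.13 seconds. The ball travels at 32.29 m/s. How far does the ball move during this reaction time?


d = v * t
d = 32.29 * 0.13
d = 4.1977 m

4.1977 m


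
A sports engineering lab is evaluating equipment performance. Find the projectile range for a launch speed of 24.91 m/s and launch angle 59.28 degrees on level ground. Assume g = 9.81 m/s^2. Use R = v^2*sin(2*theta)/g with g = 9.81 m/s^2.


R = v^2 * sin(2*theta) / g
Convert angle to radians: theta = 59.28 deg = 1.0346 rad
sin(2*theta) = sin(2.0693) = 0.8783
R = 24.91^2 * 0.8783 / 9.81
R = 620.5081 * 0.8783 / 9.81 = 55.5558 m

55.5558 m


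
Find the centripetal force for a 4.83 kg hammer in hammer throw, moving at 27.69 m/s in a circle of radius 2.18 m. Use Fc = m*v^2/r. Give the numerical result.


Fc = m * v^2 / r
v^2 = 27.69^2 = 766.7361
Fc = 4.83 * 766.7361 / 2.18
Fc = 3703.3354 / 2.18 = 1698.7777 N

1698.7777 N


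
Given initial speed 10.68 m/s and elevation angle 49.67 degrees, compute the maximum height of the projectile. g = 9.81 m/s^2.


H = (v*sin(theta))^2 / (2*g)
vy = v*sin(theta) = 10.68 * sin(49.67 deg) = 8.1417 m/s
H = vy^2 / (2*g) = 66.2869 / (2*9.81)
H = 66.2869 / 19.62 = 3.3785 m

3.3785 m


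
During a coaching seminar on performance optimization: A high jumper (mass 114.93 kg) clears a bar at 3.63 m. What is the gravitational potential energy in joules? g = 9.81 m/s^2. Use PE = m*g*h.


PE = m * g * h
PE = 114.93 * 9.81 * 3.63
PE = 1127.4633 * 3.63 = 4092.6918 J

4092.6918 J


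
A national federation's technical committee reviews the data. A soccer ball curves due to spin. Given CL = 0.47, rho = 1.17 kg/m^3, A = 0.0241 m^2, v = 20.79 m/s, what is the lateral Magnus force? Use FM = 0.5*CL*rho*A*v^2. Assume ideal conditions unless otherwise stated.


FM = 0.5 * CL * rho * A * v^2
FM = 0.5 * 0.47 * 1.17 * 0.0241 * 20.79^2
v^2 = 432.2241
FM = 0.5 * 0.47 * 1.17 * 0.0241 * 432.2241 = 2.864 N

2.864 N


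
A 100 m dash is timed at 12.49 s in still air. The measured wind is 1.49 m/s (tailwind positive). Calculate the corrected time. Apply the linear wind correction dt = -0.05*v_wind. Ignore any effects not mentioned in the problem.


dt = -0.05 * v_wind = -0.05 * 1.49 = -0.0745 s
t_corrected = t_still + dt = 12.49 + (-0.0745)
t_corrected = 12.4155 s

12.4155 s


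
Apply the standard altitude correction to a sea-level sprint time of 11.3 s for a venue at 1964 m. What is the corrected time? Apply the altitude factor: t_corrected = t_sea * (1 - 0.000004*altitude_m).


Correction factor = 1 - 0.000004 * 1964 = 0.992144
t_corrected = t_sea * factor = 11.3 * 0.992144
t_corrected = 11.2112 s

11.2112 s


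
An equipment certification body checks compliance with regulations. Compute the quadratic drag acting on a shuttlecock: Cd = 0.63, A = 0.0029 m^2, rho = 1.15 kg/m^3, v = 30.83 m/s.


Fd = 0.5 * Cd * rho * A * v^2
Fd = 0.5 * 0.63 * 1.15 * 0.0029 * 30.83^2
v^2 = 950.4889
Fd = 0.5 * 0.63 * 1.15 * 0.0029 * 950.4889 = 0.9985 N

0.9985 N


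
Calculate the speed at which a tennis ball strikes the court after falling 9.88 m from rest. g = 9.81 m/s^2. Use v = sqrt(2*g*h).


v = sqrt(2 * g * h)
v = sqrt(2 * 9.81 * 9.88)
v = sqrt(193.8456) = 13.9228 m/s

13.9228 m/s


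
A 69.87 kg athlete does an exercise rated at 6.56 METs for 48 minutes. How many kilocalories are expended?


kcal = MET * mass * time_hr
Convert time: 48 min = 0.8 hr
kcal = 6.56 * 69.87 * 0.8
kcal = 366.6778 kcal

366.6778 kcal


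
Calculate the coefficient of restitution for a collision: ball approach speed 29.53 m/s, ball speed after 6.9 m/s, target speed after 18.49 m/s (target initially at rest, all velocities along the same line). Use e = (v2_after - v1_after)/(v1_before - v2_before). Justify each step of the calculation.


e = (v2_after - v1_after) / (v1_before - v2_before)
Numerator = 18.49 - 6.9 = 11.59
Denominator = 29.53 - 0 = 29.53
e = 11.59 / 29.53 = 0.3925

0.3925


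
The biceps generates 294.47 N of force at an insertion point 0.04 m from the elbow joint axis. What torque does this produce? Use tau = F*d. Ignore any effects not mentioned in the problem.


tau = F * d
tau = 294.47 * 0.04
tau = 11.7788 N*m

11.7788 N*m


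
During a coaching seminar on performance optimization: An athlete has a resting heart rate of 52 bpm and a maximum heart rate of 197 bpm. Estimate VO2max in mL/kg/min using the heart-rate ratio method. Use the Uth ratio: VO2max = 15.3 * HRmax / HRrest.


VO2max = 15.3 * HRmax / HRrest
VO2max = 15.3 * 197 / 52
VO2max = 3014.1 / 52 = 57.9635 mL/kg/min

57.9635 mL/kg/min


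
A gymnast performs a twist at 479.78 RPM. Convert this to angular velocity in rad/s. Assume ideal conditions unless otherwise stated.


omega = RPM * 2 * pi / 60
omega = 479.78 * 2 * 3.14159 / 60
omega = 3014.5466 / 60 = 50.2424 rad/s

50.2424 rad/s


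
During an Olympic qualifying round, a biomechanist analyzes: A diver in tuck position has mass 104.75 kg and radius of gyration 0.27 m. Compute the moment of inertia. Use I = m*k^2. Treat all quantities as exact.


I = m * k^2
I = 104.75 * 0.27^2
I = 104.75 * 0.0729 = 7.6363 kg*m^2

7.6363 kg*m^2


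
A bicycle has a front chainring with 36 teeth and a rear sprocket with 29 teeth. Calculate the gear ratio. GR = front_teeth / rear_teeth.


GR = front_teeth / rear_teeth
GR = 36 / 29
GR = 1.2414

1.2414


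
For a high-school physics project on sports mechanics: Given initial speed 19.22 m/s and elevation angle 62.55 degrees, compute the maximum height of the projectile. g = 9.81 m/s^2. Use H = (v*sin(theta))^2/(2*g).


H = (v*sin(theta))^2 / (2*g)
vy = v*sin(theta) = 19.22 * sin(62.55 deg) = 17.0561 m/s
H = vy^2 / (2*g) = 290.9101 / (2*9.81)
H = 290.9101 / 19.62 = 14.8272 m

14.8272 m


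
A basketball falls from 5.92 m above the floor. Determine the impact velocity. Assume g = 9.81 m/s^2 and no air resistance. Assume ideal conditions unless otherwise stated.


v = sqrt(2 * g * h)
v = sqrt(2 * 9.81 * 5.92)
v = sqrt(116.1504) = 10.7773 m/s

10.7773 m/s


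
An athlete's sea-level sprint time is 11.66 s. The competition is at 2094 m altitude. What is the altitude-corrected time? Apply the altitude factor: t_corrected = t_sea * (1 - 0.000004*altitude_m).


Correction factor = 1 - 0.000004 * 2094 = 0.991624
t_corrected = t_sea * factor = 11.66 * 0.991624
t_corrected = 11.5623 s

11.5623 s


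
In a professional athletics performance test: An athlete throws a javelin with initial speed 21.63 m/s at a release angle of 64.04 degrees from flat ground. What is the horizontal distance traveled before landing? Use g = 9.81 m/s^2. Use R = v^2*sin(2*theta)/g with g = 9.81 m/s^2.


R = v^2 * sin(2*theta) / g
Convert angle to radians: theta = 64.04 deg = 1.1177 rad
sin(2*theta) = sin(2.2354) = 0.7872
R = 21.63^2 * 0.7872 / 9.81
R = 467.8569 * 0.7872 / 9.81 = 37.5406 m

37.5406 m


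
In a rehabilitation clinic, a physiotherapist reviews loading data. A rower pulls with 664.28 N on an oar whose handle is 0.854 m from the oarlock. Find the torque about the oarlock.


tau = F * d
tau = 664.28 * 0.854
tau = 567.2951 N*m

567.2951 N*m


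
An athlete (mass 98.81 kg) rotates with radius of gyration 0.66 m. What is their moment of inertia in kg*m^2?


I = m * k^2
I = 98.81 * 0.66^2
I = 98.81 * 0.4356 = 43.0416 kg*m^2

43.0416 kg*m^2


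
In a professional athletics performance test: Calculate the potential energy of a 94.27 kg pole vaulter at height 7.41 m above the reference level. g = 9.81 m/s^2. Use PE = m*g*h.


PE = m * g * h
PE = 94.27 * 9.81 * 7.41
PE = 924.7887 * 7.41 = 6852.6843 J

6852.6843 J


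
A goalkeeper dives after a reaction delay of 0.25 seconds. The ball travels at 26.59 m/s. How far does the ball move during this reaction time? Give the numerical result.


d = v * t
d = 26.59 * 0.25
d = 6.6475 m

6.6475 m


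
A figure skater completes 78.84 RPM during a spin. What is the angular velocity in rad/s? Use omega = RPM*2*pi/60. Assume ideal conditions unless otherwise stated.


omega = RPM * 2 * pi / 60
omega = 78.84 * 2 * 3.14159 / 60
omega = 495.3663 / 60 = 8.2561 rad/s

8.2561 rad/s


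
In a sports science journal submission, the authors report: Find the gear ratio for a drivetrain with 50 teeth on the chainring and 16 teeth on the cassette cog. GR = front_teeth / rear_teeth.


GR = front_teeth / rear_teeth
GR = 50 / 16
GR = 3.125

3.125


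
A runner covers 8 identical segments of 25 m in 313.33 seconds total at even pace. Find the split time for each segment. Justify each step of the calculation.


Split time = total_time / n_laps = 313.33 / 8
Split time = 39.1662 s per lap

39.1662 s


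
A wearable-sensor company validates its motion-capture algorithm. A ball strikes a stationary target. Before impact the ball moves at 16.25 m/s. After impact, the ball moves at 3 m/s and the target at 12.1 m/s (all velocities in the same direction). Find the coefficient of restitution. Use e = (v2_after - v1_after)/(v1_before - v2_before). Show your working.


e = (v2_after - v1_after) / (v1_before - v2_before)
Numerator = 12.1 - 3 = 9.1
Denominator = 16.25 - 0 = 16.25
e = 9.1 / 16.25 = 0.56

0.56


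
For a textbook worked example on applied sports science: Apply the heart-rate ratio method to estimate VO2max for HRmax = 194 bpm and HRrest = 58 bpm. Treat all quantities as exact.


VO2max = 15.3 * HRmax / HRrest
VO2max = 15.3 * 194 / 58
VO2max = 2968.2 / 58 = 51.1759 mL/kg/min

51.1759 mL/kg/min


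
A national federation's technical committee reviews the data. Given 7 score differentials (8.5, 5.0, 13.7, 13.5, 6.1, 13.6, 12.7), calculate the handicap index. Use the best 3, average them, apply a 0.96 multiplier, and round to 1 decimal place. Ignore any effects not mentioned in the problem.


All differentials: 8.5, 5.0, 13.7, 13.5, 6.1, 13.6, 12.7
Sorted: 5.0, 6.1, 8.5, 12.7, 13.5, 13.6, 13.7
Best 3: 5.0, 6.1, 8.5
Average of best = 19.6 / 3 = 6.5333
Raw index = 6.5333 * 0.96 = 6.272
Handicap index = round(6.272, 1) = 6.3

6.3


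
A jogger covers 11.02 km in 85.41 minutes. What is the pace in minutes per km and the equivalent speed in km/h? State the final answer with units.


Pace = time / distance = 85.41 min / 11.02 km = 7.7505 min/km
Speed = distance / time_in_hours = 11.02 / 1.4235 hr
Speed = 7.7415 km/h

7.7505 min/km, 7.7415 km/h


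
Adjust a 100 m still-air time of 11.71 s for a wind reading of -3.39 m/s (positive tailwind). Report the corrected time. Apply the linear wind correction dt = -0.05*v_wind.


dt = -0.05 * v_wind = -0.05 * -3.39 = 0.1695 s
t_corrected = t_still + dt = 11.71 + (0.1695)
t_corrected = 11.8795 s

11.8795 s


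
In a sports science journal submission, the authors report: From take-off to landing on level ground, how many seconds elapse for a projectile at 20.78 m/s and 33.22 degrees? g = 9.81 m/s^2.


T = 2*v*sin(theta)/g
sin(theta) = sin(33.22 deg) = 0.5479
T = 2*20.78*0.5479 / 9.81
T = 22.7689 / 9.81 = 2.321 s

2.321 s


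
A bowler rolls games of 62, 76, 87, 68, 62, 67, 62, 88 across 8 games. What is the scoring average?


Average = sum / n
Sum = 572
Average = 572 / 8 = 71.5

71.5


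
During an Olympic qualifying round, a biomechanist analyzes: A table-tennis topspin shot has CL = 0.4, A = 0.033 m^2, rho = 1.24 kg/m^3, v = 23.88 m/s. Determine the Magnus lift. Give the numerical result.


FM = 0.5 * CL * rho * A * v^2
FM = 0.5 * 0.4 * 1.24 * 0.033 * 23.88^2
v^2 = 570.2544
FM = 0.5 * 0.4 * 1.24 * 0.033 * 570.2544 = 4.667 N

4.667 N
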